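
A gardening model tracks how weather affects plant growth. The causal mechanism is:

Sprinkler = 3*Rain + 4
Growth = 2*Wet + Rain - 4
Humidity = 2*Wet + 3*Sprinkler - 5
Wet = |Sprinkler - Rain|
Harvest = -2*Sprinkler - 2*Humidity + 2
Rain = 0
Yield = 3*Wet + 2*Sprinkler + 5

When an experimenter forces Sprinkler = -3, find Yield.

Under do(Sprinkler=-3), the mechanism Sprinkler = 3*Rain + 4 is discarded; Sprinkler is fixed at -3.
Wet = |Sprinkler - Rain|  [with Sprinkler=-3, Rain=0]  = 3
Yield = 3*Wet + 2*Sprinkler + 5  [with Wet=3, Sprinkler=-3]  = 8

8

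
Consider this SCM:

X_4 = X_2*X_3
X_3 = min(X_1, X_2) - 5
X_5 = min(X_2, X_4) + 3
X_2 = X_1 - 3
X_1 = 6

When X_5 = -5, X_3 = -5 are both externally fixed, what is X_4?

-15

Under do(X_5 = -5, X_3 = -5), each intervened variable's structural equation is replaced by its fixed value.
X_2 = X_1 - 3  [with X_1=6]  = 3
X_4 = X_2*X_3  [with X_2=3, X_3=-5]  = -15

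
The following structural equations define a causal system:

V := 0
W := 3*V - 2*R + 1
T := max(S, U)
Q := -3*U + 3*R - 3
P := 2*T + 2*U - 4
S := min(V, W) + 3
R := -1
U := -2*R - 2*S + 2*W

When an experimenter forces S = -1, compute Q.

do(S=-1) replaces the equation S := min(V, W) + 3 with the constant S = -1.
W = 3*V - 2*R + 1  [with V=0, R=-1]  = 3
U = -2*R - 2*S + 2*W  [with R=-1, S=-1, W=3]  = 10
Q = -3*U + 3*R - 3  [with U=10, R=-1]  = -36

-36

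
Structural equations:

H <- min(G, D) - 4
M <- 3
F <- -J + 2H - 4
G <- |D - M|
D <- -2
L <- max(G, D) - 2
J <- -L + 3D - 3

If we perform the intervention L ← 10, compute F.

Under do(L=10), the mechanism L <- max(G, D) - 2 is discarded; L is fixed at 10.
G = |D - M|  [with D=-2, M=3]  = 5
H = min(G, D) - 4  [with G=5, D=-2]  = -6
J = -L + 3D - 3  [with L=10, D=-2]  = -19
F = -J + 2H - 4  [with J=-19, H=-6]  = 3

3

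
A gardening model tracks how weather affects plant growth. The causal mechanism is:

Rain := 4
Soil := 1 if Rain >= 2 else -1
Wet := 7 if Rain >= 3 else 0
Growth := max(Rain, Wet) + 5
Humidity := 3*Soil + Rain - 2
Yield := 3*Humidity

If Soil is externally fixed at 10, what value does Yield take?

96

Under do(Soil=10), the mechanism Soil := 1 if Rain >= 2 else -1 is discarded; Soil is fixed at 10.
Humidity = 3*Soil + Rain - 2  [with Soil=10, Rain=4]  = 32
Yield = 3*Humidity  [with Humidity=32]  = 96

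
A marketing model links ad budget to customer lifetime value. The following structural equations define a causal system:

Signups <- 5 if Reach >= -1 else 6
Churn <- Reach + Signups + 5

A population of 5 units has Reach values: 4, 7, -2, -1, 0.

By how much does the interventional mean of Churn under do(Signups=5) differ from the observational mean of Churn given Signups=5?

Every unit gets Signups=5 under the intervention. Churn values become 14, 17, 8, 9, 10; E[Churn|do(Signups=5)] = 11.6.
Conditioning on Signups=5 selects the 4 unit(s) with Reach ∈ {4, 7, -1, 0}. Their Churn values: 14, 17, 9, 10. Mean = 12.5.
Difference = 11.6 − 12.5 = -0.9.

-0.9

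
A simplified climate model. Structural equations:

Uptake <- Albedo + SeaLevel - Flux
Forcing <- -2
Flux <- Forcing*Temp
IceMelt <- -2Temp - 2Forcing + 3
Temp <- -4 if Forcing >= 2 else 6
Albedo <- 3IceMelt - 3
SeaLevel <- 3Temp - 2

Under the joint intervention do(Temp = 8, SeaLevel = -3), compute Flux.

Setting Temp = 8, SeaLevel = -3 by intervention discards those variables' equations.
Flux = Forcing*Temp  [with Forcing=-2, Temp=8]  = -16

-16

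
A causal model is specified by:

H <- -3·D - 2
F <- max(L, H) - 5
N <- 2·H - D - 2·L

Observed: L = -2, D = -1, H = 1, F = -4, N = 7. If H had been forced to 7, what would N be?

do(H=7) replaces the equation H <- -3·D - 2 with the constant H = 7.
N = 2·H - D - 2·L  [with H=7, D=-1, L=-2]  = 19

19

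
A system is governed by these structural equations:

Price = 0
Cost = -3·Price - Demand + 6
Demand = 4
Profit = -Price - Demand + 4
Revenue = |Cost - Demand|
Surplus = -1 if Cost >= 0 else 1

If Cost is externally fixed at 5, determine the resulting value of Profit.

0

do(Cost=5) replaces the equation Cost = -3·Price - Demand + 6 with the constant Cost = 5.
Profit is not downstream of the intervention, so its value is determined by the original equations.
Profit = -Price - Demand + 4  [with Price=0, Demand=4]  = 0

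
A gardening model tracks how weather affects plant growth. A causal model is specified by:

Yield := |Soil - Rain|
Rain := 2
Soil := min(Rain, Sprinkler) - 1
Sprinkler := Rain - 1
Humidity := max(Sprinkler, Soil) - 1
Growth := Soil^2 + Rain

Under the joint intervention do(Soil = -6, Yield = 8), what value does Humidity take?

The joint intervention fixes Soil = -6, Yield = 8, removing each variable's own equation.
Sprinkler = Rain - 1  [with Rain=2]  = 1
Humidity = max(Sprinkler, Soil) - 1  [with Sprinkler=1, Soil=-6]  = 0

0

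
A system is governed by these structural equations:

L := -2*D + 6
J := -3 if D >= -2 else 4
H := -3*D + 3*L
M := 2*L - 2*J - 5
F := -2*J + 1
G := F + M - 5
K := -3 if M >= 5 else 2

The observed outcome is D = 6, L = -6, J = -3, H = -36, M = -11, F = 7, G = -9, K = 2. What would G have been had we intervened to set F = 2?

-14

Intervening sets F = 2 and removes its equation (F := -2*J + 1).
L = -2*D + 6  [with D=6]  = -6
J = -3 if D >= -2 else 4  [with D=6]  = -3
M = 2*L - 2*J - 5  [with L=-6, J=-3]  = -11
G = F + M - 5  [with F=2, M=-11]  = -14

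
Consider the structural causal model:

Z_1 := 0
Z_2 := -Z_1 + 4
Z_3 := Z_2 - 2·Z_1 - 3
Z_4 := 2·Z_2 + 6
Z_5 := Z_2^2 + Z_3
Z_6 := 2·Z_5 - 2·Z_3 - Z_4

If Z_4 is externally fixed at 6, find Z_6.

Under do(Z_4=6), the mechanism Z_4 := 2·Z_2 + 6 is discarded; Z_4 is fixed at 6.
Z_2 = -Z_1 + 4  [with Z_1=0]  = 4
Z_3 = Z_2 - 2·Z_1 - 3  [with Z_2=4, Z_1=0]  = 1
Z_5 = Z_2^2 + Z_3  [with Z_2=4, Z_3=1]  = 17
Z_6 = 2·Z_5 - 2·Z_3 - Z_4  [with Z_5=17, Z_3=1, Z_4=6]  = 26

26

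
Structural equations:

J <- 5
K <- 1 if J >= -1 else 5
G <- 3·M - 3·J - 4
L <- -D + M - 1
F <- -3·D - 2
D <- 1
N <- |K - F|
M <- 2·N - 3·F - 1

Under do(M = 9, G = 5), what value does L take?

7

Under do(M = 9, G = 5), each intervened variable's structural equation is replaced by its fixed value.
L = -D + M - 1  [with D=1, M=9]  = 7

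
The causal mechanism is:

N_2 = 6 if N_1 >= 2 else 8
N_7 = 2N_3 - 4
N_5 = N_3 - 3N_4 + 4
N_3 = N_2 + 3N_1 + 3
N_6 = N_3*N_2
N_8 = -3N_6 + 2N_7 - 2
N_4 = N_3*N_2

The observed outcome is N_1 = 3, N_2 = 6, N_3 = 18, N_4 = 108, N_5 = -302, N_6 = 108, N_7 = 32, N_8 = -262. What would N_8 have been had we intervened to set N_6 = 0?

Intervening sets N_6 = 0 and removes its equation (N_6 = N_3*N_2).
N_2 = 6 if N_1 >= 2 else 8  [with N_1=3]  = 6
N_3 = N_2 + 3N_1 + 3  [with N_2=6, N_1=3]  = 18
N_7 = 2N_3 - 4  [with N_3=18]  = 32
N_8 = -3N_6 + 2N_7 - 2  [with N_6=0, N_7=32]  = 62

62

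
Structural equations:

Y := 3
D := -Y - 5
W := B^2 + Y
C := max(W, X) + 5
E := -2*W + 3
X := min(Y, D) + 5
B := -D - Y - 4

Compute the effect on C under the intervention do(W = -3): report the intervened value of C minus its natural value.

The intervention breaks the incoming arrows to W: W := B^2 + Y no longer applies, and W = -3.
D = -Y - 5  [with Y=3]  = -8
X = min(Y, D) + 5  [with Y=3, D=-8]  = -3
C = max(W, X) + 5  [with W=-3, X=-3]  = 2
Without intervention: D = -Y - 5  [with Y=3]  = -8; X = min(Y, D) + 5  [with Y=3, D=-8]  = -3; B = -D - Y - 4  [with D=-8, Y=3]  = 1; W = B^2 + Y  [with B=1, Y=3]  = 4; C = max(W, X) + 5  [with W=4, X=-3]  = 9.
Change = 2 − 9 = -7.

-7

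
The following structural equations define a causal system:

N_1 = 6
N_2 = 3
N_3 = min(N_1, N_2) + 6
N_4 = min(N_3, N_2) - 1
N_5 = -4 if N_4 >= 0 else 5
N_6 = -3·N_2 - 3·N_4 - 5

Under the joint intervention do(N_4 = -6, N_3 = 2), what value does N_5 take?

5

The joint intervention fixes N_4 = -6, N_3 = 2, removing each variable's own equation.
N_5 = -4 if N_4 >= 0 else 5  [with N_4=-6]  = 5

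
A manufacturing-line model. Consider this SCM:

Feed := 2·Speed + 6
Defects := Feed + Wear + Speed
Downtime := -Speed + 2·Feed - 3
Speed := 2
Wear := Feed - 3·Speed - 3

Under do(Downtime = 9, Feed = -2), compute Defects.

-11

Setting Downtime = 9, Feed = -2 by intervention discards those variables' equations.
Wear = Feed - 3·Speed - 3  [with Feed=-2, Speed=2]  = -11
Defects = Feed + Wear + Speed  [with Feed=-2, Wear=-11, Speed=2]  = -11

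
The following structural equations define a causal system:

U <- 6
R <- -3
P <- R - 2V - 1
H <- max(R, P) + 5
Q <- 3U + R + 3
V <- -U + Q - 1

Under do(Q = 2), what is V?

The intervention breaks the incoming arrows to Q: Q <- 3U + R + 3 no longer applies, and Q = 2.
V = -U + Q - 1  [with U=6, Q=2]  = -5

-5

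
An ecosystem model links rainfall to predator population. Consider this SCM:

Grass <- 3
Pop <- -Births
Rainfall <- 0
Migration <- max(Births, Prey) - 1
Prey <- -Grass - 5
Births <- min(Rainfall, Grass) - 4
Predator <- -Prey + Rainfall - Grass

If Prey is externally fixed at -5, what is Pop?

4

The intervention breaks the incoming arrows to Prey: Prey <- -Grass - 5 no longer applies, and Prey = -5.
Pop is not downstream of the intervention, so its value is determined by the original equations.
Births = min(Rainfall, Grass) - 4  [with Rainfall=0, Grass=3]  = -4
Pop = -Births  [with Births=-4]  = 4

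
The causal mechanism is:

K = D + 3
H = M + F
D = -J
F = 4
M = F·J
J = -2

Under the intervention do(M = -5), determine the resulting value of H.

The intervention breaks the incoming arrows to M: M = F·J no longer applies, and M = -5.
H = M + F  [with M=-5, F=4]  = -1

-1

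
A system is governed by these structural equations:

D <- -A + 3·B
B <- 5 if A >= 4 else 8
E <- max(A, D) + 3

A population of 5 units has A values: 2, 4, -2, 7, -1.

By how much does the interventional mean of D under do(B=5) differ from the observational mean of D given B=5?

3.5

Every unit gets B=5 under the intervention. D values become 13, 11, 17, 8, 16; E[D|do(B=5)] = 13.
E[D|B=5] averages over only the 2 units with B=5 (A = 4, 7): D = 11, 8, mean 9.5.
Difference = 13 − 9.5 = 3.5.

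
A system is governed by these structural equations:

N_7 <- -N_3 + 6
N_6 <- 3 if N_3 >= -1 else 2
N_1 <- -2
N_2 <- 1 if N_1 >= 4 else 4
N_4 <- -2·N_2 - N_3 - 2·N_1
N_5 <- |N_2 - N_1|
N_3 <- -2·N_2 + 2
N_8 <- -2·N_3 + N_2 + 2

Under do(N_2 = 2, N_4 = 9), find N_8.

Setting N_2 = 2, N_4 = 9 by intervention discards those variables' equations.
N_3 = -2·N_2 + 2  [with N_2=2]  = -2
N_8 = -2·N_3 + N_2 + 2  [with N_3=-2, N_2=2]  = 8

8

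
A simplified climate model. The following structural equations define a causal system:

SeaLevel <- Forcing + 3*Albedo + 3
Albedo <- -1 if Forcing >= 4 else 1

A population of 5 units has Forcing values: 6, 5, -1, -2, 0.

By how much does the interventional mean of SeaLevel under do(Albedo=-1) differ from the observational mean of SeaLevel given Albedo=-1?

-3.9

Under do(Albedo=-1), Albedo's equation is replaced by Albedo=-1 for every unit. Per-unit SeaLevel: 6, 5, -1, -2, 0. Mean = 1.6.
Observing Albedo=-1 restricts to units where Albedo's equation naturally yields -1: Forcing ∈ {6, 5}. In that subpopulation SeaLevel = 6, 5, mean 5.5.
Difference = 1.6 − 5.5 = -3.9.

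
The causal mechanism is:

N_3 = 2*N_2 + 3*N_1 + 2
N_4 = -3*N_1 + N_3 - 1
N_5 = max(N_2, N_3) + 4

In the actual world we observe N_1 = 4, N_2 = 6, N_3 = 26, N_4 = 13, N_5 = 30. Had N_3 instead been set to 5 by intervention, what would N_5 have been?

do(N_3=5) replaces the equation N_3 = 2*N_2 + 3*N_1 + 2 with the constant N_3 = 5.
N_5 = max(N_2, N_3) + 4  [with N_2=6, N_3=5]  = 10

10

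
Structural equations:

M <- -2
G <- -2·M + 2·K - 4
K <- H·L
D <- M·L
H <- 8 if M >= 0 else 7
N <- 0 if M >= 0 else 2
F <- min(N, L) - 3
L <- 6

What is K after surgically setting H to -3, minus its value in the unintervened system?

-60

Intervening sets H = -3 and removes its equation (H <- 8 if M >= 0 else 7).
K = H·L  [with H=-3, L=6]  = -18
Without intervention: H = 8 if M >= 0 else 7  [with M=-2]  = 7; K = H·L  [with H=7, L=6]  = 42.
Change = -18 − 42 = -60.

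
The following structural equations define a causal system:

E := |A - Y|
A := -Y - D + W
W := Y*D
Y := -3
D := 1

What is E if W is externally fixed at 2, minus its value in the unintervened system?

5

do(W=2) replaces the equation W := Y*D with the constant W = 2.
A = -Y - D + W  [with Y=-3, D=1, W=2]  = 4
E = |A - Y|  [with A=4, Y=-3]  = 7
Without intervention: W = Y*D  [with Y=-3, D=1]  = -3; A = -Y - D + W  [with Y=-3, D=1, W=-3]  = -1; E = |A - Y|  [with A=-1, Y=-3]  = 2.
Change = 7 − 2 = 5.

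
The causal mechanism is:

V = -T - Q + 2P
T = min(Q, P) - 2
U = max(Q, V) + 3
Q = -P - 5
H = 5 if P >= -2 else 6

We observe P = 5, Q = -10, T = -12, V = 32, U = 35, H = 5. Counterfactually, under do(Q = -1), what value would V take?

Under do(Q=-1), the mechanism Q = -P - 5 is discarded; Q is fixed at -1.
T = min(Q, P) - 2  [with Q=-1, P=5]  = -3
V = -T - Q + 2P  [with T=-3, Q=-1, P=5]  = 14

14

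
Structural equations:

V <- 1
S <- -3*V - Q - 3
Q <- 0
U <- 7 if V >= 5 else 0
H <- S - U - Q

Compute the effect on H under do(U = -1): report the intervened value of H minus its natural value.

Intervening sets U = -1 and removes its equation (U <- 7 if V >= 5 else 0).
S = -3*V - Q - 3  [with V=1, Q=0]  = -6
H = S - U - Q  [with S=-6, U=-1, Q=0]  = -5
Without intervention: S = -3*V - Q - 3  [with V=1, Q=0]  = -6; U = 7 if V >= 5 else 0  [with V=1]  = 0; H = S - U - Q  [with S=-6, U=0, Q=0]  = -6.
Change = -5 − (-6) = 1.

1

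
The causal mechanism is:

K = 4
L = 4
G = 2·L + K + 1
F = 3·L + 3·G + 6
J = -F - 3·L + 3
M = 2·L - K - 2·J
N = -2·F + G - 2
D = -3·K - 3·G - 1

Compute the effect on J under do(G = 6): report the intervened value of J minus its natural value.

21

do(G=6) replaces the equation G = 2·L + K + 1 with the constant G = 6.
F = 3·L + 3·G + 6  [with L=4, G=6]  = 36
J = -F - 3·L + 3  [with F=36, L=4]  = -45
Without intervention: G = 2·L + K + 1  [with L=4, K=4]  = 13; F = 3·L + 3·G + 6  [with L=4, G=13]  = 57; J = -F - 3·L + 3  [with F=57, L=4]  = -66.
Change = -45 − (-66) = 21.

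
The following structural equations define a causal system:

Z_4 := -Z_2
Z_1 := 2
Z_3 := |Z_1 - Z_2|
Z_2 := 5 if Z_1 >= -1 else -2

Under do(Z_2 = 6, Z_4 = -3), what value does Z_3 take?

The joint intervention fixes Z_2 = 6, Z_4 = -3, removing each variable's own equation.
Z_3 = |Z_1 - Z_2|  [with Z_1=2, Z_2=6]  = 4

4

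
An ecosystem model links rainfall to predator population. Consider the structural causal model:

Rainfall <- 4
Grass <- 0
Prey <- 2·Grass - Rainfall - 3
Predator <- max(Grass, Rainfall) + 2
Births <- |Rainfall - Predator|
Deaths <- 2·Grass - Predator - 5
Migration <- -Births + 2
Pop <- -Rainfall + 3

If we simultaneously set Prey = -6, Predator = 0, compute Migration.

-2

Under do(Prey = -6, Predator = 0), each intervened variable's structural equation is replaced by its fixed value.
Births = |Rainfall - Predator|  [with Rainfall=4, Predator=0]  = 4
Migration = -Births + 2  [with Births=4]  = -2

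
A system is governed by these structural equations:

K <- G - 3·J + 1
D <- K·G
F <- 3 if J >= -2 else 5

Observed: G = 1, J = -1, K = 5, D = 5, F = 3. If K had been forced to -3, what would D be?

The intervention breaks the incoming arrows to K: K <- G - 3·J + 1 no longer applies, and K = -3.
D = K·G  [with K=-3, G=1]  = -3

-3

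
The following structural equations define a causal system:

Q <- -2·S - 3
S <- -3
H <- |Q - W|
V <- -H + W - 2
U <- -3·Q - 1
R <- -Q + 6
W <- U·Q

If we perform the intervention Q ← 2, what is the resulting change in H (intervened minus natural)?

do(Q=2) replaces the equation Q <- -2·S - 3 with the constant Q = 2.
U = -3·Q - 1  [with Q=2]  = -7
W = U·Q  [with U=-7, Q=2]  = -14
H = |Q - W|  [with Q=2, W=-14]  = 16
Without intervention: Q = -2·S - 3  [with S=-3]  = 3; U = -3·Q - 1  [with Q=3]  = -10; W = U·Q  [with U=-10, Q=3]  = -30; H = |Q - W|  [with Q=3, W=-30]  = 33.
Change = 16 − 33 = -17.

-17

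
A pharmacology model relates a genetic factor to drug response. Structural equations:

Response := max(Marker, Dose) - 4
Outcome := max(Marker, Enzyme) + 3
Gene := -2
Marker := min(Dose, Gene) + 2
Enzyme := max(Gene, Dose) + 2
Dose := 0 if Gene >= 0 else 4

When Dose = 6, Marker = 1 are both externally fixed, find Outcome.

11

The joint intervention fixes Dose = 6, Marker = 1, removing each variable's own equation.
Enzyme = max(Gene, Dose) + 2  [with Gene=-2, Dose=6]  = 8
Outcome = max(Marker, Enzyme) + 3  [with Marker=1, Enzyme=8]  = 11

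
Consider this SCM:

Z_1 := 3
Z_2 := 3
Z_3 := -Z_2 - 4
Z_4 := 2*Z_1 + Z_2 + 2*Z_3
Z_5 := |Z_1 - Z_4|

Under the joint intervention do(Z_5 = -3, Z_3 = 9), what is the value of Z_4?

27

Under do(Z_5 = -3, Z_3 = 9), each intervened variable's structural equation is replaced by its fixed value.
Z_4 = 2*Z_1 + Z_2 + 2*Z_3  [with Z_1=3, Z_2=3, Z_3=9]  = 27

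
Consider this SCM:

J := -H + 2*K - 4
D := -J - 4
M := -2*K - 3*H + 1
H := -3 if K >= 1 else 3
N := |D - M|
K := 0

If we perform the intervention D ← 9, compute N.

17

Under do(D=9), the mechanism D := -J - 4 is discarded; D is fixed at 9.
H = -3 if K >= 1 else 3  [with K=0]  = 3
M = -2*K - 3*H + 1  [with K=0, H=3]  = -8
N = |D - M|  [with D=9, M=-8]  = 17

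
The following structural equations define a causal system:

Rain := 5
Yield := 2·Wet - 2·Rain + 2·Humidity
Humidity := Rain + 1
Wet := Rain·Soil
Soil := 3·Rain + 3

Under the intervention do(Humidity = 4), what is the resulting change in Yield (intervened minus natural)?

Intervening sets Humidity = 4 and removes its equation (Humidity := Rain + 1).
Soil = 3·Rain + 3  [with Rain=5]  = 18
Wet = Rain·Soil  [with Rain=5, Soil=18]  = 90
Yield = 2·Wet - 2·Rain + 2·Humidity  [with Wet=90, Rain=5, Humidity=4]  = 178
Without intervention: Soil = 3·Rain + 3  [with Rain=5]  = 18; Wet = Rain·Soil  [with Rain=5, Soil=18]  = 90; Humidity = Rain + 1  [with Rain=5]  = 6; Yield = 2·Wet - 2·Rain + 2·Humidity  [with Wet=90, Rain=5, Humidity=6]  = 182.
Change = 178 − 182 = -4.

-4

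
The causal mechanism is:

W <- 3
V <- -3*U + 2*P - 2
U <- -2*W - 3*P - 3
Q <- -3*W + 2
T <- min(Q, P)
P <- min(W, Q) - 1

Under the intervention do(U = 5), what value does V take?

-33

The intervention breaks the incoming arrows to U: U <- -2*W - 3*P - 3 no longer applies, and U = 5.
Q = -3*W + 2  [with W=3]  = -7
P = min(W, Q) - 1  [with W=3, Q=-7]  = -8
V = -3*U + 2*P - 2  [with U=5, P=-8]  = -33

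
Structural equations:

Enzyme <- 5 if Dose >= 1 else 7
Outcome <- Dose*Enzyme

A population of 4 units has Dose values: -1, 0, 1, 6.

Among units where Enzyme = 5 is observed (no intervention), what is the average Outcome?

17.5

E[Outcome|Enzyme=5] averages over only the 2 units with Enzyme=5 (Dose = 1, 6): Outcome = 5, 30, mean 17.5.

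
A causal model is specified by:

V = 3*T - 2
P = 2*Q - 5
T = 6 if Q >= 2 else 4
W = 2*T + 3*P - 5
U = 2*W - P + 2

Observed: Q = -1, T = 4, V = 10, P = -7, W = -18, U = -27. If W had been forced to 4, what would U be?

The intervention breaks the incoming arrows to W: W = 2*T + 3*P - 5 no longer applies, and W = 4.
P = 2*Q - 5  [with Q=-1]  = -7
U = 2*W - P + 2  [with W=4, P=-7]  = 17

17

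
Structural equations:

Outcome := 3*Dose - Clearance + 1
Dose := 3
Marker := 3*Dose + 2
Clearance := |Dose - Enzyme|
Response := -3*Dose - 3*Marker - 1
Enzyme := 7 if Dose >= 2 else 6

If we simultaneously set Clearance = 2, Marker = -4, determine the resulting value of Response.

Under do(Clearance = 2, Marker = -4), each intervened variable's structural equation is replaced by its fixed value.
Response = -3*Dose - 3*Marker - 1  [with Dose=3, Marker=-4]  = 2

2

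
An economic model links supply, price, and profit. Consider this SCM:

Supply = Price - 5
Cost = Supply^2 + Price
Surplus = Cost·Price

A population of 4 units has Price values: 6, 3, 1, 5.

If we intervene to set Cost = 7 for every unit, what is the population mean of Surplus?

Under do(Cost=7), Cost's equation is replaced by Cost=7 for every unit. Per-unit Surplus: 42, 21, 7, 35. Mean = 26.25.

26.25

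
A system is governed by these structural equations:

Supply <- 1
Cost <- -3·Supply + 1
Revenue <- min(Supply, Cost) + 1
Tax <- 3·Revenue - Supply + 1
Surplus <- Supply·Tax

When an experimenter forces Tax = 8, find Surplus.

Intervening sets Tax = 8 and removes its equation (Tax <- 3·Revenue - Supply + 1).
Surplus = Supply·Tax  [with Supply=1, Tax=8]  = 8

8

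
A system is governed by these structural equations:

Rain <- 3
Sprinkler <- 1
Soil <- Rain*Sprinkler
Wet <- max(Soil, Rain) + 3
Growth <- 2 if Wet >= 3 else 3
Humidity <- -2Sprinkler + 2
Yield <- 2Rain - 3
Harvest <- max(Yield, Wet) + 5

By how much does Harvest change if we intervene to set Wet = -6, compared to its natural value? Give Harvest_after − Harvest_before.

-3

do(Wet=-6) replaces the equation Wet <- max(Soil, Rain) + 3 with the constant Wet = -6.
Yield = 2Rain - 3  [with Rain=3]  = 3
Harvest = max(Yield, Wet) + 5  [with Yield=3, Wet=-6]  = 8
Without intervention: Soil = Rain*Sprinkler  [with Rain=3, Sprinkler=1]  = 3; Wet = max(Soil, Rain) + 3  [with Soil=3, Rain=3]  = 6; Yield = 2Rain - 3  [with Rain=3]  = 3; Harvest = max(Yield, Wet) + 5  [with Yield=3, Wet=6]  = 11.
Change = 8 − 11 = -3.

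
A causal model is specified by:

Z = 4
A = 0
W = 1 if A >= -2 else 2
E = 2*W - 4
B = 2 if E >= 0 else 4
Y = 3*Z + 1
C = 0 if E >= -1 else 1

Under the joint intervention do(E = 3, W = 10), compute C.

The joint intervention fixes E = 3, W = 10, removing each variable's own equation.
C = 0 if E >= -1 else 1  [with E=3]  = 0

0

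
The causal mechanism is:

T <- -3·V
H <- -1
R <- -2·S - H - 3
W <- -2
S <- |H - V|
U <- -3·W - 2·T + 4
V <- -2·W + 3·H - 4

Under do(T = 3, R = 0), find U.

4

Setting T = 3, R = 0 by intervention discards those variables' equations.
U = -3·W - 2·T + 4  [with W=-2, T=3]  = 4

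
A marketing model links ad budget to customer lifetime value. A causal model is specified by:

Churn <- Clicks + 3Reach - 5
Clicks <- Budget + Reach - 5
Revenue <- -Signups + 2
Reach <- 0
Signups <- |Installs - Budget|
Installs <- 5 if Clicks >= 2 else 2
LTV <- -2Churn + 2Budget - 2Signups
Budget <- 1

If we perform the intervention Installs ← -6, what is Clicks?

-4

Under do(Installs=-6), the mechanism Installs <- 5 if Clicks >= 2 else 2 is discarded; Installs is fixed at -6.
Since Clicks is not a descendant of the intervened variable, it is unaffected.
Clicks = Budget + Reach - 5  [with Budget=1, Reach=0]  = -4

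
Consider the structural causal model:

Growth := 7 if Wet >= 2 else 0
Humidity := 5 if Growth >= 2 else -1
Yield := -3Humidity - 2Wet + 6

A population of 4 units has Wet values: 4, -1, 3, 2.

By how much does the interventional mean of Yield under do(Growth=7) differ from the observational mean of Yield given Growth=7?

2

do(Growth=7) breaks Growth's dependence on Wet. With Growth=7 fixed, Yield across the units is -17, -7, -15, -13, mean -13.
Observing Growth=7 restricts to units where Growth's equation naturally yields 7: Wet ∈ {4, 3, 2}. In that subpopulation Yield = -17, -15, -13, mean -15.
Difference = -13 − (-15) = 2.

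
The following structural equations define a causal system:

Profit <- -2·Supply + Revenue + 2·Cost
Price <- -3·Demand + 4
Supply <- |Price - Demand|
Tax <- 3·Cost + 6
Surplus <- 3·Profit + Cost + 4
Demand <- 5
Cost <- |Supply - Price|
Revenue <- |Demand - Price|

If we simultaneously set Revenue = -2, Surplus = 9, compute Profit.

20

Setting Revenue = -2, Surplus = 9 by intervention discards those variables' equations.
Price = -3·Demand + 4  [with Demand=5]  = -11
Supply = |Price - Demand|  [with Price=-11, Demand=5]  = 16
Cost = |Supply - Price|  [with Supply=16, Price=-11]  = 27
Profit = -2·Supply + Revenue + 2·Cost  [with Supply=16, Revenue=-2, Cost=27]  = 20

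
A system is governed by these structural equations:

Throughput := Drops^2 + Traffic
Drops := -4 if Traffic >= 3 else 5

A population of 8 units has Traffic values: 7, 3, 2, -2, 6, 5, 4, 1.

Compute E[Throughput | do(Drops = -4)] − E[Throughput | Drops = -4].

-1.75

Under do(Drops=-4), Drops's equation is replaced by Drops=-4 for every unit. Per-unit Throughput: 23, 19, 18, 14, 22, 21, 20, 17. Mean = 19.25.
Observing Drops=-4 restricts to units where Drops's equation naturally yields -4: Traffic ∈ {7, 3, 6, 5, 4}. In that subpopulation Throughput = 23, 19, 22, 21, 20, mean 21.
Difference = 19.25 − 21 = -1.75.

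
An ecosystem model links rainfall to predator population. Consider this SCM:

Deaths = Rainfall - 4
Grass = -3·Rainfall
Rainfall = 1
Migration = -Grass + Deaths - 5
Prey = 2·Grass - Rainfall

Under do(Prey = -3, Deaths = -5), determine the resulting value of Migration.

Setting Prey = -3, Deaths = -5 by intervention discards those variables' equations.
Grass = -3·Rainfall  [with Rainfall=1]  = -3
Migration = -Grass + Deaths - 5  [with Grass=-3, Deaths=-5]  = -7

-7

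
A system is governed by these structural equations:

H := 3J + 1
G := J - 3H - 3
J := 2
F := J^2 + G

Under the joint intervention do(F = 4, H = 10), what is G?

Setting F = 4, H = 10 by intervention discards those variables' equations.
G = J - 3H - 3  [with J=2, H=10]  = -31

-31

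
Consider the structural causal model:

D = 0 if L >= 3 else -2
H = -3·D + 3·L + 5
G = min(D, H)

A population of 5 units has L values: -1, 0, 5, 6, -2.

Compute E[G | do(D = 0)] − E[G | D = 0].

-0.2

The intervention sets D=0 in all 5 units regardless of L. Recomputing G per unit gives 0, 0, 0, 0, -1; average -0.2.
Observing D=0 restricts to units where D's equation naturally yields 0: L ∈ {5, 6}. In that subpopulation G = 0, 0, mean 0.
Difference = -0.2 − 0 = -0.2.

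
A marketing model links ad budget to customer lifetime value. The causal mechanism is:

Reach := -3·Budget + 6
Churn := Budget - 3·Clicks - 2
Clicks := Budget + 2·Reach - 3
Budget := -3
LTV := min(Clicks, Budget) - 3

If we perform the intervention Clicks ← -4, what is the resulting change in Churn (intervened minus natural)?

84

The intervention breaks the incoming arrows to Clicks: Clicks := Budget + 2·Reach - 3 no longer applies, and Clicks = -4.
Churn = Budget - 3·Clicks - 2  [with Budget=-3, Clicks=-4]  = 7
Without intervention: Reach = -3·Budget + 6  [with Budget=-3]  = 15; Clicks = Budget + 2·Reach - 3  [with Budget=-3, Reach=15]  = 24; Churn = Budget - 3·Clicks - 2  [with Budget=-3, Clicks=24]  = -77.
Change = 7 − (-77) = 84.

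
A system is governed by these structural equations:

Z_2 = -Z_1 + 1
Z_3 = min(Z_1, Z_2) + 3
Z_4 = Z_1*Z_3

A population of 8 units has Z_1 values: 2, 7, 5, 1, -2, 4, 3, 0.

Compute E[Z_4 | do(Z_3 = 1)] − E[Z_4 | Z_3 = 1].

2

The intervention sets Z_3=1 in all 8 units regardless of Z_1. Recomputing Z_4 per unit gives 2, 7, 5, 1, -2, 4, 3, 0; average 2.5.
E[Z_4|Z_3=1] averages over only the 2 units with Z_3=1 (Z_1 = -2, 3): Z_4 = -2, 3, mean 0.5.
Difference = 2.5 − 0.5 = 2.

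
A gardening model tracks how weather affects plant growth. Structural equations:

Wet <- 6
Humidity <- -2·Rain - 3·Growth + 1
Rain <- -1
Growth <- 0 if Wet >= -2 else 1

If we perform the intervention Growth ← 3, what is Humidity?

-6

The intervention breaks the incoming arrows to Growth: Growth <- 0 if Wet >= -2 else 1 no longer applies, and Growth = 3.
Humidity = -2·Rain - 3·Growth + 1  [with Rain=-1, Growth=3]  = -6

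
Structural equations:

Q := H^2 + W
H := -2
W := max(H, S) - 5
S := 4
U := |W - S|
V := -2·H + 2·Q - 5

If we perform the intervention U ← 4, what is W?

-1

Under do(U=4), the mechanism U := |W - S| is discarded; U is fixed at 4.
Since W is not a descendant of the intervened variable, it is unaffected.
W = max(H, S) - 5  [with H=-2, S=4]  = -1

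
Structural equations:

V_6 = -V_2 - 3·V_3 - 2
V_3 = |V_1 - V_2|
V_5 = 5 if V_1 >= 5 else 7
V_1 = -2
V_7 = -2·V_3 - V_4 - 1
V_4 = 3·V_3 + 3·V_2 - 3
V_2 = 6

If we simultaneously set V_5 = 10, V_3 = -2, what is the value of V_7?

-6

The joint intervention fixes V_5 = 10, V_3 = -2, removing each variable's own equation.
V_4 = 3·V_3 + 3·V_2 - 3  [with V_3=-2, V_2=6]  = 9
V_7 = -2·V_3 - V_4 - 1  [with V_3=-2, V_4=9]  = -6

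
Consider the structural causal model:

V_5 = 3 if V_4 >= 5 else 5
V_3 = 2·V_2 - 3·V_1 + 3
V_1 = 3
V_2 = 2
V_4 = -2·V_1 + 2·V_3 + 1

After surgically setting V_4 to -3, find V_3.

-2

Under do(V_4=-3), the mechanism V_4 = -2·V_1 + 2·V_3 + 1 is discarded; V_4 is fixed at -3.
Since V_3 is not a descendant of the intervened variable, it is unaffected.
V_3 = 2·V_2 - 3·V_1 + 3  [with V_2=2, V_1=3]  = -2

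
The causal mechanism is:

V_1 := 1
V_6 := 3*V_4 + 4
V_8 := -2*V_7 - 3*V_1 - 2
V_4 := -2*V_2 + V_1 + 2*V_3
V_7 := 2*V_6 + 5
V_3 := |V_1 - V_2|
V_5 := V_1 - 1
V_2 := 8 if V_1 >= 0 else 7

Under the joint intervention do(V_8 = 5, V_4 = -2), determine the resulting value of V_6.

-2

The joint intervention fixes V_8 = 5, V_4 = -2, removing each variable's own equation.
V_6 = 3*V_4 + 4  [with V_4=-2]  = -2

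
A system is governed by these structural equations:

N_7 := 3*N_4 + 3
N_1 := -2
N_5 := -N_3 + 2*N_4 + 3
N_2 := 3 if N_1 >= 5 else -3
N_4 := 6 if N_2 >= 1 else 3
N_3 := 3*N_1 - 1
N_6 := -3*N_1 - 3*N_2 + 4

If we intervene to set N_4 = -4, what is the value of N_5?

Intervening sets N_4 = -4 and removes its equation (N_4 := 6 if N_2 >= 1 else 3).
N_3 = 3*N_1 - 1  [with N_1=-2]  = -7
N_5 = -N_3 + 2*N_4 + 3  [with N_3=-7, N_4=-4]  = 2

2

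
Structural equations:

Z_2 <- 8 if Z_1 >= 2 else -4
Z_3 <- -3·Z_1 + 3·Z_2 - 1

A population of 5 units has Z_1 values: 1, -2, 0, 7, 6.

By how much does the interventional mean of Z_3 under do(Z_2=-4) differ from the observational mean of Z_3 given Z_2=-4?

-8.2

do(Z_2=-4) breaks Z_2's dependence on Z_1. With Z_2=-4 fixed, Z_3 across the units is -16, -7, -13, -34, -31, mean -20.2.
Conditioning on Z_2=-4 selects the 3 unit(s) with Z_1 ∈ {1, -2, 0}. Their Z_3 values: -16, -7, -13. Mean = -12.
Difference = -20.2 − (-12) = -8.2.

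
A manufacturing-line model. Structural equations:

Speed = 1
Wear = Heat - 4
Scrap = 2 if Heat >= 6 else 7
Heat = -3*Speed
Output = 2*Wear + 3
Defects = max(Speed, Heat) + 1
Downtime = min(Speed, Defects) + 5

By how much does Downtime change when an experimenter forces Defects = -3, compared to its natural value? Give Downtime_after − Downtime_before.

The intervention breaks the incoming arrows to Defects: Defects = max(Speed, Heat) + 1 no longer applies, and Defects = -3.
Downtime = min(Speed, Defects) + 5  [with Speed=1, Defects=-3]  = 2
Without intervention: Heat = -3*Speed  [with Speed=1]  = -3; Defects = max(Speed, Heat) + 1  [with Speed=1, Heat=-3]  = 2; Downtime = min(Speed, Defects) + 5  [with Speed=1, Defects=2]  = 6.
Change = 2 − 6 = -4.

-4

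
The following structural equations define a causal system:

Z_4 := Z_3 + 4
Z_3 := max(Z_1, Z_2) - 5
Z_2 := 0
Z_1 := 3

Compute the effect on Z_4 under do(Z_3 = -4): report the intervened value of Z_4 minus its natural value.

The intervention breaks the incoming arrows to Z_3: Z_3 := max(Z_1, Z_2) - 5 no longer applies, and Z_3 = -4.
Z_4 = Z_3 + 4  [with Z_3=-4]  = 0
Without intervention: Z_3 = max(Z_1, Z_2) - 5  [with Z_1=3, Z_2=0]  = -2; Z_4 = Z_3 + 4  [with Z_3=-2]  = 2.
Change = 0 − 2 = -2.

-2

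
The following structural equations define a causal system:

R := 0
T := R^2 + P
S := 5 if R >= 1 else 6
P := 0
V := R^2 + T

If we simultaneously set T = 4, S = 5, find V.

The joint intervention fixes T = 4, S = 5, removing each variable's own equation.
V = R^2 + T  [with R=0, T=4]  = 4

4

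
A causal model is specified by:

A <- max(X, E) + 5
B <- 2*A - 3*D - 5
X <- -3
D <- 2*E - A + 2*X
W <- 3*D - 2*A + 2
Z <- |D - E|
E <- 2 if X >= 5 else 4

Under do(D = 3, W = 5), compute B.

4

Under do(D = 3, W = 5), each intervened variable's structural equation is replaced by its fixed value.
E = 2 if X >= 5 else 4  [with X=-3]  = 4
A = max(X, E) + 5  [with X=-3, E=4]  = 9
B = 2*A - 3*D - 5  [with A=9, D=3]  = 4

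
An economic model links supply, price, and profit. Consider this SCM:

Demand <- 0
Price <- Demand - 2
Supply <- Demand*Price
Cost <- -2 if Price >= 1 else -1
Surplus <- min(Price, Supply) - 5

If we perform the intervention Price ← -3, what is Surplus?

do(Price=-3) replaces the equation Price <- Demand - 2 with the constant Price = -3.
Supply = Demand*Price  [with Demand=0, Price=-3]  = 0
Surplus = min(Price, Supply) - 5  [with Price=-3, Supply=0]  = -8

-8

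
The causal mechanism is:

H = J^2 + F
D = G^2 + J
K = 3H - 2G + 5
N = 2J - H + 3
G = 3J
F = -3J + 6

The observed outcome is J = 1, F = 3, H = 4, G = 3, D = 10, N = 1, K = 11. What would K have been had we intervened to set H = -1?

-4

The intervention breaks the incoming arrows to H: H = J^2 + F no longer applies, and H = -1.
G = 3J  [with J=1]  = 3
K = 3H - 2G + 5  [with H=-1, G=3]  = -4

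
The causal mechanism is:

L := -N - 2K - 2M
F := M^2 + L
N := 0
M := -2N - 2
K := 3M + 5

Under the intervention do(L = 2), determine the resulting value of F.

6

Intervening sets L = 2 and removes its equation (L := -N - 2K - 2M).
M = -2N - 2  [with N=0]  = -2
F = M^2 + L  [with M=-2, L=2]  = 6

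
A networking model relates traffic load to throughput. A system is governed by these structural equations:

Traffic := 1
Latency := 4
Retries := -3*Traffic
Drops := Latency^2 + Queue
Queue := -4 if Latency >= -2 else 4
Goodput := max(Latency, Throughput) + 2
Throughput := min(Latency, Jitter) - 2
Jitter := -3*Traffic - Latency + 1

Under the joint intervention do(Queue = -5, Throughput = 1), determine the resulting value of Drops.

11

The joint intervention fixes Queue = -5, Throughput = 1, removing each variable's own equation.
Drops = Latency^2 + Queue  [with Latency=4, Queue=-5]  = 11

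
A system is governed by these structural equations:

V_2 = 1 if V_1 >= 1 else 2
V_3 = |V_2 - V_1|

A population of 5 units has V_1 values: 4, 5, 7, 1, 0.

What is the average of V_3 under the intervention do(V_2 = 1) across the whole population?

Under do(V_2=1), V_2's equation is replaced by V_2=1 for every unit. Per-unit V_3: 3, 4, 6, 0, 1. Mean = 2.8.

2.8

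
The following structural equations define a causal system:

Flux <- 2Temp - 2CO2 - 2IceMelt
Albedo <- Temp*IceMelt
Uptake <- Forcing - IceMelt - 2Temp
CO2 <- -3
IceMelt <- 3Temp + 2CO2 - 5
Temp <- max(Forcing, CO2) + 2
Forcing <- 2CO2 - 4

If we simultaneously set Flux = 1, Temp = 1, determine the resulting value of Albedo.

Under do(Flux = 1, Temp = 1), each intervened variable's structural equation is replaced by its fixed value.
IceMelt = 3Temp + 2CO2 - 5  [with Temp=1, CO2=-3]  = -8
Albedo = Temp*IceMelt  [with Temp=1, IceMelt=-8]  = -8

-8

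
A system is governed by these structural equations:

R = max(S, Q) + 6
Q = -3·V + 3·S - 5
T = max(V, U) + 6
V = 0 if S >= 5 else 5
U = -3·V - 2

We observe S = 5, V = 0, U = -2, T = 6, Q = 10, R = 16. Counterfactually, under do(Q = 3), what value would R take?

The intervention breaks the incoming arrows to Q: Q = -3·V + 3·S - 5 no longer applies, and Q = 3.
R = max(S, Q) + 6  [with S=5, Q=3]  = 11

11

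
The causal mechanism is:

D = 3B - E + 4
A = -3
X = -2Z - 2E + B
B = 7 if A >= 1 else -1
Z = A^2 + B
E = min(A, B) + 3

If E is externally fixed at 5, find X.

do(E=5) replaces the equation E = min(A, B) + 3 with the constant E = 5.
B = 7 if A >= 1 else -1  [with A=-3]  = -1
Z = A^2 + B  [with A=-3, B=-1]  = 8
X = -2Z - 2E + B  [with Z=8, E=5, B=-1]  = -27

-27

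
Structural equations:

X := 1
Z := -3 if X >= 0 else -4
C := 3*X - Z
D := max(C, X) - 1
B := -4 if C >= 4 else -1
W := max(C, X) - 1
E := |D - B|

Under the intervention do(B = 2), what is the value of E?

3

Under do(B=2), the mechanism B := -4 if C >= 4 else -1 is discarded; B is fixed at 2.
Z = -3 if X >= 0 else -4  [with X=1]  = -3
C = 3*X - Z  [with X=1, Z=-3]  = 6
D = max(C, X) - 1  [with C=6, X=1]  = 5
E = |D - B|  [with D=5, B=2]  = 3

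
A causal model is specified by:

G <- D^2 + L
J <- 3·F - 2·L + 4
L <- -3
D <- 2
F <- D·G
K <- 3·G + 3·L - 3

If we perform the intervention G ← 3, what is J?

28

do(G=3) replaces the equation G <- D^2 + L with the constant G = 3.
F = D·G  [with D=2, G=3]  = 6
J = 3·F - 2·L + 4  [with F=6, L=-3]  = 28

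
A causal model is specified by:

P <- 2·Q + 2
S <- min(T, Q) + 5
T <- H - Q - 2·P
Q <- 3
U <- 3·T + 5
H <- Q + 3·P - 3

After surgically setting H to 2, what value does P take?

Under do(H=2), the mechanism H <- Q + 3·P - 3 is discarded; H is fixed at 2.
Since P is not a descendant of the intervened variable, it is unaffected.
P = 2·Q + 2  [with Q=3]  = 8

8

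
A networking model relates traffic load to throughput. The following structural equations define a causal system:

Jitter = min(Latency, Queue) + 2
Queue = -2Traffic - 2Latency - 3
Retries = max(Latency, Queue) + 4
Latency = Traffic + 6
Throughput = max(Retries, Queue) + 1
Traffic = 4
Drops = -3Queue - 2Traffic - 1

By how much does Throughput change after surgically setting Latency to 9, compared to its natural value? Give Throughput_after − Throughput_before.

-1

Under do(Latency=9), the mechanism Latency = Traffic + 6 is discarded; Latency is fixed at 9.
Queue = -2Traffic - 2Latency - 3  [with Traffic=4, Latency=9]  = -29
Retries = max(Latency, Queue) + 4  [with Latency=9, Queue=-29]  = 13
Throughput = max(Retries, Queue) + 1  [with Retries=13, Queue=-29]  = 14
Without intervention: Latency = Traffic + 6  [with Traffic=4]  = 10; Queue = -2Traffic - 2Latency - 3  [with Traffic=4, Latency=10]  = -31; Retries = max(Latency, Queue) + 4  [with Latency=10, Queue=-31]  = 14; Throughput = max(Retries, Queue) + 1  [with Retries=14, Queue=-31]  = 15.
Change = 14 − 15 = -1.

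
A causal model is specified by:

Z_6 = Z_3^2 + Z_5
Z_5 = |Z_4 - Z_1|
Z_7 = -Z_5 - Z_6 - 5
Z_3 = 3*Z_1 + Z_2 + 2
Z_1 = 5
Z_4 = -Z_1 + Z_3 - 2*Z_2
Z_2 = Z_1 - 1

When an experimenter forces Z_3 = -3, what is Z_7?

-56

The intervention breaks the incoming arrows to Z_3: Z_3 = 3*Z_1 + Z_2 + 2 no longer applies, and Z_3 = -3.
Z_2 = Z_1 - 1  [with Z_1=5]  = 4
Z_4 = -Z_1 + Z_3 - 2*Z_2  [with Z_1=5, Z_3=-3, Z_2=4]  = -16
Z_5 = |Z_4 - Z_1|  [with Z_4=-16, Z_1=5]  = 21
Z_6 = Z_3^2 + Z_5  [with Z_3=-3, Z_5=21]  = 30
Z_7 = -Z_5 - Z_6 - 5  [with Z_5=21, Z_6=30]  = -56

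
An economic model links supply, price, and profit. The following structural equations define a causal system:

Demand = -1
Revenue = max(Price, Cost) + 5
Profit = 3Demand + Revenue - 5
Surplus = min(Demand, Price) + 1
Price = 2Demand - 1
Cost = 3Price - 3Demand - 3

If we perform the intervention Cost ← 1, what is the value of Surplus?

-2

The intervention breaks the incoming arrows to Cost: Cost = 3Price - 3Demand - 3 no longer applies, and Cost = 1.
No directed path runs from Cost to Surplus, so Surplus keeps its natural value.
Price = 2Demand - 1  [with Demand=-1]  = -3
Surplus = min(Demand, Price) + 1  [with Demand=-1, Price=-3]  = -2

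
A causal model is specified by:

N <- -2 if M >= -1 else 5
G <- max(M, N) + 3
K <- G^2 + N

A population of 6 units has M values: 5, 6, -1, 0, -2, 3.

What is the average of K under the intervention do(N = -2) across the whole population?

30.5

do(N=-2) breaks N's dependence on M. With N=-2 fixed, K across the units is 62, 79, 2, 7, -1, 34, mean 30.5.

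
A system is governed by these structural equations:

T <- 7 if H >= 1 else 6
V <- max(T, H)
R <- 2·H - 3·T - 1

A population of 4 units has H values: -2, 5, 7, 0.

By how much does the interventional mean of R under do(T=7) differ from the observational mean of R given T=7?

-7

The intervention sets T=7 in all 4 units regardless of H. Recomputing R per unit gives -26, -12, -8, -22; average -17.
Observing T=7 restricts to units where T's equation naturally yields 7: H ∈ {5, 7}. In that subpopulation R = -12, -8, mean -10.
Difference = -17 − (-10) = -7.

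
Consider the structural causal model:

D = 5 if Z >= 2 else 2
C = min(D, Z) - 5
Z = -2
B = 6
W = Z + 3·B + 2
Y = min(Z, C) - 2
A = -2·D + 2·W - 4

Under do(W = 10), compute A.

The intervention breaks the incoming arrows to W: W = Z + 3·B + 2 no longer applies, and W = 10.
D = 5 if Z >= 2 else 2  [with Z=-2]  = 2
A = -2·D + 2·W - 4  [with D=2, W=10]  = 12

12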